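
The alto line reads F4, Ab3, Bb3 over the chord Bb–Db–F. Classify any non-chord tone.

Ab3 is an appoggiatura.

The harmony at that moment is Bb minor triad (Bb, Db, F); Ab3 is not a chord tone.
It is approached by leap down from F4 and left by step up to Bb3.
Leap in, step out — an appoggiatura.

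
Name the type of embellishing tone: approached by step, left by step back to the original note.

Approach: by step. Departure: by step in the opposite direction, back to the starting pitch.
Stepwise on both sides but reversing to return to the same chord tone — a neighbor tone. (Had it continued onward in the same direction it would be a passing tone instead.)

Neighbor tone.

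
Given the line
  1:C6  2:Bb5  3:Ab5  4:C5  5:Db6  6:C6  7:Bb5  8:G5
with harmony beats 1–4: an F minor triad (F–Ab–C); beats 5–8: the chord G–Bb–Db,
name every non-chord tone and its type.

The harmony at that moment is F minor triad (F, Ab, C); Bb5 is not a chord tone.
It is approached by step down from C6 and left by step down to Ab5.
Step in, step out in the same direction — a passing tone.
The harmony at that moment is G diminished triad (G, Bb, Db); C6 is not a chord tone.
It is approached by step down from Db6 and left by step down to Bb5.
Step in, step out in the same direction — a passing tone.

Bb5 (beat 2) — passing tone; C6 (beat 6) — passing tone.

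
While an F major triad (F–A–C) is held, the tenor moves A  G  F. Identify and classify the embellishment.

G is a passing tone.

The harmony at that moment is F major triad (F, A, C); G is not a chord tone.
It is approached by step down from A and left by step down to F.
Step in, step out in the same direction — a passing tone.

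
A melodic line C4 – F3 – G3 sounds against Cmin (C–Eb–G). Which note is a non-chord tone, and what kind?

The harmony at that moment is C minor triad (C, Eb, G); F3 is not a chord tone.
It is approached by leap down from C4 and left by step up to G3.
Leap in, step out — an appoggiatura.

F3 is an appoggiatura.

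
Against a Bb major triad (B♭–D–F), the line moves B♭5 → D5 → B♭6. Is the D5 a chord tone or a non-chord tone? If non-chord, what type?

Chord tone (the third of Bb major triad).

Bb major triad contains B♭, D, F; D is the third, so it is a chord tone.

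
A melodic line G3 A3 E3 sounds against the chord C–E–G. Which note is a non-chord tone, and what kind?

A3 is an escape tone.

The harmony at that moment is C major triad (C, E, G); A3 is not a chord tone.
It is approached by step up from G3 and left by leap down to E3.
Step in, leap out — an escape tone.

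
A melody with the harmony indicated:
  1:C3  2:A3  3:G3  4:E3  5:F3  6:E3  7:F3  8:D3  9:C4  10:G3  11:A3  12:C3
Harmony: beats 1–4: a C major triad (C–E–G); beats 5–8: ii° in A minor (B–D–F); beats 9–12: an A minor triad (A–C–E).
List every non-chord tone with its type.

A3 (beat 2) — appoggiatura; E3 (beat 6) — neighbor tone; G3 (beat 10) — appoggiatura.

The harmony at that moment is C major triad (C, E, G); A3 is not a chord tone.
It is approached by leap up from C3 and left by step down to G3.
Leap in, step out — an appoggiatura.
The harmony at that moment is B diminished triad (B, D, F); E3 is not a chord tone.
It is approached by step down from F3 and left by step up to F3.
Step away and step back to the same note — a neighbor tone (lower neighbor).
The harmony at that moment is A minor triad (A, C, E); G3 is not a chord tone.
It is approached by leap down from C4 and left by step up to A3.
Leap in, step out — an appoggiatura.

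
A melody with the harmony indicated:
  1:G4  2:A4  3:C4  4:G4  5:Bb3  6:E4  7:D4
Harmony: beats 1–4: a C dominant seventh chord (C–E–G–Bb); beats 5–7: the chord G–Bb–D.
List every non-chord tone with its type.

The harmony at that moment is C dominant seventh chord (C, E, G, Bb); A4 is not a chord tone.
It is approached by step up from G4 and left by leap down to C4.
Step in, leap out — an escape tone.
The harmony at that moment is G minor triad (G, Bb, D); E4 is not a chord tone.
It is approached by leap up from Bb3 and left by step down to D4.
Leap in, step out — an appoggiatura.

A4 (beat 2) — escape tone; E4 (beat 6) — appoggiatura.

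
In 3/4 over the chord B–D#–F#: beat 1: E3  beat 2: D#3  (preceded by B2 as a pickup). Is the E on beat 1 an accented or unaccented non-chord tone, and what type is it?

The harmony at that moment is B major triad (B, D#, F#); E3 is not a chord tone.
It is approached by leap up from B2 and left by step down to D#3.
Leap in, step out — an appoggiatura.
It falls on the downbeat, so it is accented.

Accented appoggiatura.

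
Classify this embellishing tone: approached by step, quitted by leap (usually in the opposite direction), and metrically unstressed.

Approach: by step. Departure: by leap. Metric position: weak.
Step in, leap out, from a weak position — an escape tone (échappée). (It is the mirror image of the appoggiatura, which leaps in and steps out on a strong beat.)

Escape tone.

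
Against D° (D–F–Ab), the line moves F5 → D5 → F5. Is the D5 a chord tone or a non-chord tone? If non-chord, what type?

D diminished triad contains D, F, Ab; D is the root, so it is a chord tone.

Chord tone (the root of D diminished triad).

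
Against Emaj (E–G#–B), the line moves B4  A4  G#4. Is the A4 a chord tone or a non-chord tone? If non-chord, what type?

The harmony at that moment is E major triad (E, G#, B); A4 is not a chord tone.
It is approached by step down from B4 and left by step down to G#4.
Step in, step out in the same direction — a passing tone.

Non-chord tone — a passing tone.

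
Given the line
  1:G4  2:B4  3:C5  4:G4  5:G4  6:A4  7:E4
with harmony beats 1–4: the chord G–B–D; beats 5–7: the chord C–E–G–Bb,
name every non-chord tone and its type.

C5 (beat 3) — escape tone; A4 (beat 6) — escape tone.

The harmony at that moment is G major triad (G, B, D); C5 is not a chord tone.
It is approached by step up from B4 and left by leap down to G4.
Step in, leap out — an escape tone.
The harmony at that moment is C dominant seventh chord (C, E, G, Bb); A4 is not a chord tone.
It is approached by step up from G4 and left by leap down to E4.
Step in, leap out — an escape tone.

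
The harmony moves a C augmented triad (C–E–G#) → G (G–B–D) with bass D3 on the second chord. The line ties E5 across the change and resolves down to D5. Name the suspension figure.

9–8 suspension.

At the second chord the bass is D3. The suspended E5 lies a ninth above the bass; after resolving down by step to D5, the interval above the bass becomes an octave.
Suspension figures are named by those two intervals: 9–8.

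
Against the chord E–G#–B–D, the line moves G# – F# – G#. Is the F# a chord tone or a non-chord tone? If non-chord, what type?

The harmony at that moment is E dominant seventh chord (E, G#, B, D); F# is not a chord tone.
It is approached by step down from G# and left by step up to G#.
Step away and step back to the same note — a neighbor tone (lower neighbor).

Non-chord tone — a neighbor tone.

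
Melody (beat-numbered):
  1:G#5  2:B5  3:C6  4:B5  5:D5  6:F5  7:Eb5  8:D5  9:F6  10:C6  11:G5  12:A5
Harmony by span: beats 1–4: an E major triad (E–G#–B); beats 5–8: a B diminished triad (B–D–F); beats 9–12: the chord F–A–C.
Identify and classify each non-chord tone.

The harmony at that moment is E major triad (E, G#, B); C6 is not a chord tone.
It is approached by step up from B5 and left by step down to B5.
Step away and step back to the same note — a neighbor tone (upper neighbor).
The harmony at that moment is B diminished triad (B, D, F); Eb5 is not a chord tone.
It is approached by step down from F5 and left by step down to D5.
Step in, step out in the same direction — a passing tone.
The harmony at that moment is F major triad (F, A, C); G5 is not a chord tone.
It is approached by leap down from C6 and left by step up to A5.
Leap in, step out — an appoggiatura.

C6 (beat 3) — neighbor tone; Eb5 (beat 7) — passing tone; G5 (beat 11) — appoggiatura.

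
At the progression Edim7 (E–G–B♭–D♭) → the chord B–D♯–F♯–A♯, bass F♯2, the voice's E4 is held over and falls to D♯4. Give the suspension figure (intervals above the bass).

At the second chord the bass is F♯2. The suspended E4 lies a seventh above the bass; after resolving down by step to D♯4, the interval above the bass becomes a sixth.
Suspension figures are named by those two intervals: 7–6.

7–6 suspension.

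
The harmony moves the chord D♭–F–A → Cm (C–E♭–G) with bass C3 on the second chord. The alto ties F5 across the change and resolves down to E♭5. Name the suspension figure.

At the second chord the bass is C3. The suspended F5 lies a fourth above the bass; after resolving down by step to E♭5, the interval above the bass becomes a third.
Suspension figures are named by those two intervals: 4–3.

4–3 suspension.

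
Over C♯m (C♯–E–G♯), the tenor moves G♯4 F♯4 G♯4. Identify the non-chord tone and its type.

The harmony at that moment is C♯ minor triad (C♯, E, G♯); F♯4 is not a chord tone.
It is approached by step down from G♯4 and left by step up to G♯4.
Step away and step back to the same note — a neighbor tone (lower neighbor).

F♯4 is a neighbor tone.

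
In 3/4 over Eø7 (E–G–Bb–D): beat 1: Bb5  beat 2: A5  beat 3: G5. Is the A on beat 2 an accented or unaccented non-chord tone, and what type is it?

The harmony at that moment is E half-diminished seventh chord (E, G, Bb, D); A5 is not a chord tone.
It is approached by step down from Bb5 and left by step down to G5.
Step in, step out in the same direction — a passing tone.
It falls on a weak beat, so it is unaccented.

Unaccented passing tone.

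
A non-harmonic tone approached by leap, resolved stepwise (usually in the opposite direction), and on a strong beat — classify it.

Approach: by leap. Departure: by step. Metric position: strong.
Leap in, step out, in a metrically strong position — an appoggiatura. (It is the mirror image of the escape tone, which steps in and leaps out from a weak position.)

Appoggiatura.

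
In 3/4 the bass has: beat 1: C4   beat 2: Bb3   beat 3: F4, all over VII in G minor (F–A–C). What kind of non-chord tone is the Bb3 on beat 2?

Escape tone.

The harmony at that moment is F major triad (F, A, C); Bb3 is not a chord tone.
It is approached by step down from C4 and left by leap up to F4.
Step in, leap out, on a weak beat — an escape tone.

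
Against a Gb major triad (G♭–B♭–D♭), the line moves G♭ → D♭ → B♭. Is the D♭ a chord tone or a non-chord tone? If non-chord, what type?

Gb major triad contains G♭, B♭, D♭; D♭ is the fifth, so it is a chord tone.

Chord tone (the fifth of Gb major triad).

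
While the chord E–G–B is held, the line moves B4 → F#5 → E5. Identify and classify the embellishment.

The harmony at that moment is E minor triad (E, G, B); F#5 is not a chord tone.
It is approached by leap up from B4 and left by step down to E5.
Leap in, step out — an appoggiatura.

F#5 is an appoggiatura.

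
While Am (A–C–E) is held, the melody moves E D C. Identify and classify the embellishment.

D is a passing tone.

The harmony at that moment is A minor triad (A, C, E); D is not a chord tone.
It is approached by step down from E and left by step down to C.
Step in, step out in the same direction — a passing tone.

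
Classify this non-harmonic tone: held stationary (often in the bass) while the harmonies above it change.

Approach: none. Departure: none — a single pitch is sustained while the chords change around it, passing through harmonies that do not contain it.
No melodic motion at all; the dissonance is created entirely by the moving harmonies against the stationary note — a pedal tone (pedal point).

Pedal tone.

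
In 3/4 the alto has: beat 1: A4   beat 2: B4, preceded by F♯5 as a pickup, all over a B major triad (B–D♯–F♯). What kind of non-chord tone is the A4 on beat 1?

The harmony at that moment is B major triad (B, D♯, F♯); A4 is not a chord tone.
It is approached by leap down from F♯5 and left by step up to B4.
Leap in, step out, metrically accented — an appoggiatura.

Appoggiatura.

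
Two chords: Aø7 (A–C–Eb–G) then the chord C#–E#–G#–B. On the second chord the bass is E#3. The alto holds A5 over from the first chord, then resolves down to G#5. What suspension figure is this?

At the second chord the bass is E#3. The suspended A5 lies a fourth above the bass; after resolving down by step to G#5, the interval above the bass becomes a third.
Suspension figures are named by those two intervals: 4–3.

4–3 suspension.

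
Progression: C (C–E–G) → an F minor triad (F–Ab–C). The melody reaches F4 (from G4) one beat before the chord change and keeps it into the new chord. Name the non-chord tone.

The harmony at that moment is C major triad (C, E, G); F4 is not a chord tone.
It is approached by step down from G4 and then sustained as the same pitch into the next harmony.
Arriving early and becoming a chord tone when the harmony changes — an anticipation.

F4 is an anticipation.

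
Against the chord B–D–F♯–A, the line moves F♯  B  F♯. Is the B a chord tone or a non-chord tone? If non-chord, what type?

Chord tone (the root of B minor seventh chord).

B minor seventh chord contains B, D, F♯, A; B is the root, so it is a chord tone.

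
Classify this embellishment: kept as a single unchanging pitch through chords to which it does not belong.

Pedal tone.

Approach: none. Departure: none — a single pitch is sustained while the chords change around it, passing through harmonies that do not contain it.
No melodic motion at all; the dissonance is created entirely by the moving harmonies against the stationary note — a pedal tone (pedal point).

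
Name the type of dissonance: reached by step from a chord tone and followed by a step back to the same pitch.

Approach: by step. Departure: by step in the opposite direction, back to the starting pitch.
Stepwise on both sides but reversing to return to the same chord tone — a neighbor tone. (Had it continued onward in the same direction it would be a passing tone instead.)

Neighbor tone.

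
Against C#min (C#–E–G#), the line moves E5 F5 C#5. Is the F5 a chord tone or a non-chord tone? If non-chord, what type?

Non-chord tone — an escape tone.

The harmony at that moment is C# minor triad (C#, E, G#); F5 is not a chord tone.
It is approached by step up from E5 and left by leap down to C#5.
Step in, leap out — an escape tone.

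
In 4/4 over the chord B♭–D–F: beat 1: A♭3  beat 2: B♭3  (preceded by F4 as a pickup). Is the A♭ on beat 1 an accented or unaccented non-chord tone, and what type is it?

Accented appoggiatura.

The harmony at that moment is B♭ major triad (B♭, D, F); A♭3 is not a chord tone.
It is approached by leap down from F4 and left by step up to B♭3.
Leap in, step out — an appoggiatura.
It falls on the downbeat, so it is accented.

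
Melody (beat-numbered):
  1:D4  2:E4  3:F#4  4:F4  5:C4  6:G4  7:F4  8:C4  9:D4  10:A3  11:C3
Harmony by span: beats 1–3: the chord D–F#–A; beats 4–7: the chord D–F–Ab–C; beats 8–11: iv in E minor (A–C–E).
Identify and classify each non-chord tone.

E4 (beat 2) — passing tone; G4 (beat 6) — appoggiatura; D4 (beat 9) — escape tone.

The harmony at that moment is D major triad (D, F#, A); E4 is not a chord tone.
It is approached by step up from D4 and left by step up to F#4.
Step in, step out in the same direction — a passing tone.
The harmony at that moment is D half-diminished seventh chord (D, F, Ab, C); G4 is not a chord tone.
It is approached by leap up from C4 and left by step down to F4.
Leap in, step out — an appoggiatura.
The harmony at that moment is A minor triad (A, C, E); D4 is not a chord tone.
It is approached by step up from C4 and left by leap down to A3.
Step in, leap out — an escape tone.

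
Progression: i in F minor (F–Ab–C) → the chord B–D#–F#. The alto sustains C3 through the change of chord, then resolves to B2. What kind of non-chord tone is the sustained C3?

C3 is a suspension.

The harmony at that moment is B major triad (B, D#, F#); C3 is not a chord tone.
It is held over (the same pitch as the preceding C3) and left by step down to B2.
Held over from the previous chord and resolving down by step — a suspension.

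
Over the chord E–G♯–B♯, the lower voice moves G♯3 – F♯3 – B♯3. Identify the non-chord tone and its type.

F♯3 is an escape tone.

The harmony at that moment is E augmented triad (E, G♯, B♯); F♯3 is not a chord tone.
It is approached by step down from G♯3 and left by leap up to B♯3.
Step in, leap out — an escape tone.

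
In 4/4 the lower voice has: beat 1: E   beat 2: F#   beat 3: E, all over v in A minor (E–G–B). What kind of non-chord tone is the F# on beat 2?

The harmony at that moment is E minor triad (E, G, B); F# is not a chord tone.
It is approached by step up from E and left by step down to E.
Step away and step back to the same note — a neighbor tone (upper neighbor).

Upper neighbor tone.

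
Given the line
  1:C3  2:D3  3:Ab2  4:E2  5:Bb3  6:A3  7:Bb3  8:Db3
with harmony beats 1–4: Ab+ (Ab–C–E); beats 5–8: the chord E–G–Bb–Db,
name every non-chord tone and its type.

The harmony at that moment is Ab augmented triad (Ab, C, E); D3 is not a chord tone.
It is approached by step up from C3 and left by leap down to Ab2.
Step in, leap out — an escape tone.
The harmony at that moment is E diminished seventh chord (E, G, Bb, Db); A3 is not a chord tone.
It is approached by step down from Bb3 and left by step up to Bb3.
Step away and step back to the same note — a neighbor tone (lower neighbor).

D3 (beat 2) — escape tone; A3 (beat 6) — neighbor tone.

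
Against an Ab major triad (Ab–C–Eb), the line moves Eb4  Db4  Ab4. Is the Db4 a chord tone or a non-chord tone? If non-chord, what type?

The harmony at that moment is Ab major triad (Ab, C, Eb); Db4 is not a chord tone.
It is approached by step down from Eb4 and left by leap up to Ab4.
Step in, leap out — an escape tone.

Non-chord tone — an escape tone.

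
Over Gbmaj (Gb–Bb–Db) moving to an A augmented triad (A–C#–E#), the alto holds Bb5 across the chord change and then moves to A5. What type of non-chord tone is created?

The harmony at that moment is A augmented triad (A, C#, E#); Bb5 is not a chord tone.
It is held over (the same pitch as the preceding Bb5) and left by step down to A5.
Held over from the previous chord and resolving down by step — a suspension.

Bb5 is a suspension.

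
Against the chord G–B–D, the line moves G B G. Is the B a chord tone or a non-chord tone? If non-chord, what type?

G major triad contains G, B, D; B is the third, so it is a chord tone.

Chord tone (the third of G major triad).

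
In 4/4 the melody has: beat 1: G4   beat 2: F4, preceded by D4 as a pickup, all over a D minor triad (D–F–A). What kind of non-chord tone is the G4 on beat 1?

Appoggiatura.

The harmony at that moment is D minor triad (D, F, A); G4 is not a chord tone.
It is approached by leap up from D4 and left by step down to F4.
Leap in, step out, metrically accented — an appoggiatura.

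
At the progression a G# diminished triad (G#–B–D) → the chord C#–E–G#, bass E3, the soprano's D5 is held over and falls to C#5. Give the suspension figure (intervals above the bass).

7–6 suspension.

At the second chord the bass is E3. The suspended D5 lies a seventh above the bass; after resolving down by step to C#5, the interval above the bass becomes a sixth.
Suspension figures are named by those two intervals: 7–6.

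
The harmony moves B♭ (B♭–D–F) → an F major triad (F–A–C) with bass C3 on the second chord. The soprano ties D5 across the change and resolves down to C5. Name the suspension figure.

9–8 suspension.

At the second chord the bass is C3. The suspended D5 lies a ninth above the bass; after resolving down by step to C5, the interval above the bass becomes an octave.
Suspension figures are named by those two intervals: 9–8.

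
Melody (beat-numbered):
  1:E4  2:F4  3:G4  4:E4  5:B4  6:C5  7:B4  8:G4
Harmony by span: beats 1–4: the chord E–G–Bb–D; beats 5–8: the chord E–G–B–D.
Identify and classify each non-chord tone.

The harmony at that moment is E half-diminished seventh chord (E, G, Bb, D); F4 is not a chord tone.
It is approached by step up from E4 and left by step up to G4.
Step in, step out in the same direction — a passing tone.
The harmony at that moment is E minor seventh chord (E, G, B, D); C5 is not a chord tone.
It is approached by step up from B4 and left by step down to B4.
Step away and step back to the same note — a neighbor tone (upper neighbor).

F4 (beat 2) — passing tone; C5 (beat 6) — neighbor tone.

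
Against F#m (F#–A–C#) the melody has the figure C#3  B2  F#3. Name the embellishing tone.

The harmony at that moment is F# minor triad (F#, A, C#); B2 is not a chord tone.
It is approached by step down from C#3 and left by leap up to F#3.
Step in, leap out — an escape tone.

B2 is an escape tone.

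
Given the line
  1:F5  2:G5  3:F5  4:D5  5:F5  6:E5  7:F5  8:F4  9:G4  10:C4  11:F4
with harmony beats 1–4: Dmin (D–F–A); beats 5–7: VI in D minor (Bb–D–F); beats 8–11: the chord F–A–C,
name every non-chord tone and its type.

The harmony at that moment is D minor triad (D, F, A); G5 is not a chord tone.
It is approached by step up from F5 and left by step down to F5.
Step away and step back to the same note — a neighbor tone (upper neighbor).
The harmony at that moment is Bb major triad (Bb, D, F); E5 is not a chord tone.
It is approached by step down from F5 and left by step up to F5.
Step away and step back to the same note — a neighbor tone (lower neighbor).
The harmony at that moment is F major triad (F, A, C); G4 is not a chord tone.
It is approached by step up from F4 and left by leap down to C4.
Step in, leap out — an escape tone.

G5 (beat 2) — neighbor tone; E5 (beat 6) — neighbor tone; G4 (beat 9) — escape tone.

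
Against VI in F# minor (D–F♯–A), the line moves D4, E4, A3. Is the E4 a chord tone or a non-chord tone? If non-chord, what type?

The harmony at that moment is D major triad (D, F♯, A); E4 is not a chord tone.
It is approached by step up from D4 and left by leap down to A3.
Step in, leap out — an escape tone.

Non-chord tone — an escape tone.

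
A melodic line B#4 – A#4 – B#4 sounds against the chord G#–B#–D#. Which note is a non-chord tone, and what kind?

A#4 is a neighbor tone.

The harmony at that moment is G# major triad (G#, B#, D#); A#4 is not a chord tone.
It is approached by step down from B#4 and left by step up to B#4.
Step away and step back to the same note — a neighbor tone (lower neighbor).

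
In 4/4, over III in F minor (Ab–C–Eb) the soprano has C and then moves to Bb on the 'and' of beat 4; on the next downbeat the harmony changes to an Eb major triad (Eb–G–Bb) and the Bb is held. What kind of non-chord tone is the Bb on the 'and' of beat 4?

Anticipation.

The harmony at that moment is Ab major triad (Ab, C, Eb); Bb is not a chord tone.
It is approached by step down from C and then sustained as the same pitch into the next harmony.
Arriving early and becoming a chord tone when the harmony changes — an anticipation.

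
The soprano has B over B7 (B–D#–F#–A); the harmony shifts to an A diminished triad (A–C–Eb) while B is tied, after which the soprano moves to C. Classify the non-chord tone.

B is a retardation.

The harmony at that moment is A diminished triad (A, C, Eb); B is not a chord tone.
It is held over (the same pitch as the preceding B) and left by step up to C.
Held over from the previous chord and resolving up by step — a retardation.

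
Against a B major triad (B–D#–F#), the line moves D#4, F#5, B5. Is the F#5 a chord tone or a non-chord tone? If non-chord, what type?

B major triad contains B, D#, F#; F# is the fifth, so it is a chord tone.

Chord tone (the fifth of B major triad).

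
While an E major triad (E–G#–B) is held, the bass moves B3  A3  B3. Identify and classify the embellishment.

A3 is a neighbor tone.

The harmony at that moment is E major triad (E, G#, B); A3 is not a chord tone.
It is approached by step down from B3 and left by step up to B3.
Step away and step back to the same note — a neighbor tone (lower neighbor).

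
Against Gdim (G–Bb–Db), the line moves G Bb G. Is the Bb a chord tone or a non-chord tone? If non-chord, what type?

Chord tone (the third of G diminished triad).

G diminished triad contains G, Bb, Db; Bb is the third, so it is a chord tone.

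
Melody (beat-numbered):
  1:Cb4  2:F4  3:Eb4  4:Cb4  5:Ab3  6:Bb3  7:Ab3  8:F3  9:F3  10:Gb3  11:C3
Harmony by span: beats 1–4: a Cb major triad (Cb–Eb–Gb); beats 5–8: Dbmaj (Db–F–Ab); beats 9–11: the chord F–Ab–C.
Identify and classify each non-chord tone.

The harmony at that moment is Cb major triad (Cb, Eb, Gb); F4 is not a chord tone.
It is approached by leap up from Cb4 and left by step down to Eb4.
Leap in, step out — an appoggiatura.
The harmony at that moment is Db major triad (Db, F, Ab); Bb3 is not a chord tone.
It is approached by step up from Ab3 and left by step down to Ab3.
Step away and step back to the same note — a neighbor tone (upper neighbor).
The harmony at that moment is F minor triad (F, Ab, C); Gb3 is not a chord tone.
It is approached by step up from F3 and left by leap down to C3.
Step in, leap out — an escape tone.

F4 (beat 2) — appoggiatura; Bb3 (beat 6) — neighbor tone; Gb3 (beat 10) — escape tone.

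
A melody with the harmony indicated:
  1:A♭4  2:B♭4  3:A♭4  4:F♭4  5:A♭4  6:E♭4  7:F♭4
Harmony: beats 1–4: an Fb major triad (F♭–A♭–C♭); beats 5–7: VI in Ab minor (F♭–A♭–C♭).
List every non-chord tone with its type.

The harmony at that moment is F♭ major triad (F♭, A♭, C♭); B♭4 is not a chord tone.
It is approached by step up from A♭4 and left by step down to A♭4.
Step away and step back to the same note — a neighbor tone (upper neighbor).
The harmony at that moment is F♭ major triad (F♭, A♭, C♭); E♭4 is not a chord tone.
It is approached by leap down from A♭4 and left by step up to F♭4.
Leap in, step out — an appoggiatura.

B♭4 (beat 2) — neighbor tone; E♭4 (beat 6) — appoggiatura.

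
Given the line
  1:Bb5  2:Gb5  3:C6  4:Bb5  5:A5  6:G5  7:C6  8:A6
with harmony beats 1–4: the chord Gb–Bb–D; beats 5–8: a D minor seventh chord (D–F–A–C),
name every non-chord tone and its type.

C6 (beat 3) — appoggiatura; G5 (beat 6) — escape tone.

The harmony at that moment is Gb augmented triad (Gb, Bb, D); C6 is not a chord tone.
It is approached by leap up from Gb5 and left by step down to Bb5.
Leap in, step out — an appoggiatura.
The harmony at that moment is D minor seventh chord (D, F, A, C); G5 is not a chord tone.
It is approached by step down from A5 and left by leap up to C6.
Step in, leap out — an escape tone.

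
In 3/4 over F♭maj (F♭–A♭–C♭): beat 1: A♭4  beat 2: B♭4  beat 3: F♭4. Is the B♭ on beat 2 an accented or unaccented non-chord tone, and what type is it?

The harmony at that moment is F♭ major triad (F♭, A♭, C♭); B♭4 is not a chord tone.
It is approached by step up from A♭4 and left by leap down to F♭4.
Step in, leap out — an escape tone.
It falls on a weak beat, so it is unaccented.

Unaccented escape tone.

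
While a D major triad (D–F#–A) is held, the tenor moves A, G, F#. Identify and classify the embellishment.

G is a passing tone.

The harmony at that moment is D major triad (D, F#, A); G is not a chord tone.
It is approached by step down from A and left by step down to F#.
Step in, step out in the same direction — a passing tone.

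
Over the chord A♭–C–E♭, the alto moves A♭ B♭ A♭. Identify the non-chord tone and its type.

B♭ is a neighbor tone.

The harmony at that moment is A♭ major triad (A♭, C, E♭); B♭ is not a chord tone.
It is approached by step up from A♭ and left by step down to A♭.
Step away and step back to the same note — a neighbor tone (upper neighbor).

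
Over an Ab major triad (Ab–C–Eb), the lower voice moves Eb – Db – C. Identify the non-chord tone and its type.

The harmony at that moment is Ab major triad (Ab, C, Eb); Db is not a chord tone.
It is approached by step down from Eb and left by step down to C.
Step in, step out in the same direction — a passing tone.

Db is a passing tone.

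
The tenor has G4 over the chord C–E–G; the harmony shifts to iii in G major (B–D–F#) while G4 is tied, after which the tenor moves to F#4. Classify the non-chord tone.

The harmony at that moment is B minor triad (B, D, F#); G4 is not a chord tone.
It is held over (the same pitch as the preceding G4) and left by step down to F#4.
Held over from the previous chord and resolving down by step — a suspension.

G4 is a suspension.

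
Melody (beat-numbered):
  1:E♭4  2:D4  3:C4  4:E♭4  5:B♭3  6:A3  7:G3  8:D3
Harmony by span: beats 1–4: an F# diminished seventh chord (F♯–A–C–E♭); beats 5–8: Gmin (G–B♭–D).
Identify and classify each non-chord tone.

D4 (beat 2) — passing tone; A3 (beat 6) — passing tone.

The harmony at that moment is F♯ diminished seventh chord (F♯, A, C, E♭); D4 is not a chord tone.
It is approached by step down from E♭4 and left by step down to C4.
Step in, step out in the same direction — a passing tone.
The harmony at that moment is G minor triad (G, B♭, D); A3 is not a chord tone.
It is approached by step down from B♭3 and left by step down to G3.
Step in, step out in the same direction — a passing tone.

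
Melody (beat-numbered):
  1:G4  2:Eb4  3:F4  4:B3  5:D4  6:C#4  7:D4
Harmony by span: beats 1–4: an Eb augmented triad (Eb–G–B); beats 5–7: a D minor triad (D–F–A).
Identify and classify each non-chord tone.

F4 (beat 3) — escape tone; C#4 (beat 6) — neighbor tone.

The harmony at that moment is Eb augmented triad (Eb, G, B); F4 is not a chord tone.
It is approached by step up from Eb4 and left by leap down to B3.
Step in, leap out — an escape tone.
The harmony at that moment is D minor triad (D, F, A); C#4 is not a chord tone.
It is approached by step down from D4 and left by step up to D4.
Step away and step back to the same note — a neighbor tone (lower neighbor).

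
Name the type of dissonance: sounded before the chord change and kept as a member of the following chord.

Approach: ahead of the chord change (typically by step), so it is dissonant against the current harmony. Departure: none — the same pitch is restated or held and is a chord tone of the new harmony.
Dissonant first, consonant once the harmony catches up: the note simply arrives early — an anticipation. (The reverse timing, consonant first and dissonant after the change, would be a suspension or retardation.)

Anticipation.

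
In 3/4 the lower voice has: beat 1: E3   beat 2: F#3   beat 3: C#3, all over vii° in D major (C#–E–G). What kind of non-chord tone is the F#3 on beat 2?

Escape tone.

The harmony at that moment is C# diminished triad (C#, E, G); F#3 is not a chord tone.
It is approached by step up from E3 and left by leap down to C#3.
Step in, leap out, on a weak beat — an escape tone.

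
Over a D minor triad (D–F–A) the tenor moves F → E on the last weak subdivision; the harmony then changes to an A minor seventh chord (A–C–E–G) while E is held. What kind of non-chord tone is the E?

E is an anticipation.

The harmony at that moment is D minor triad (D, F, A); E is not a chord tone.
It is approached by step down from F and then sustained as the same pitch into the next harmony.
Arriving early and becoming a chord tone when the harmony changes — an anticipation.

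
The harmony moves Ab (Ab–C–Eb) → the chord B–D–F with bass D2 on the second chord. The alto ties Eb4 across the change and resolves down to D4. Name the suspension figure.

9–8 suspension.

At the second chord the bass is D2. The suspended Eb4 lies a ninth above the bass; after resolving down by step to D4, the interval above the bass becomes an octave.
Suspension figures are named by those two intervals: 9–8.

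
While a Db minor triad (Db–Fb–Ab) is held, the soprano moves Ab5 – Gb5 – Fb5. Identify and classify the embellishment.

The harmony at that moment is Db minor triad (Db, Fb, Ab); Gb5 is not a chord tone.
It is approached by step down from Ab5 and left by step down to Fb5.
Step in, step out in the same direction — a passing tone.

Gb5 is a passing tone.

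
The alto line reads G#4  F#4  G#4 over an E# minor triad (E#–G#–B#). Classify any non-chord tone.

F#4 is a neighbor tone.

The harmony at that moment is E# minor triad (E#, G#, B#); F#4 is not a chord tone.
It is approached by step down from G#4 and left by step up to G#4.
Step away and step back to the same note — a neighbor tone (lower neighbor).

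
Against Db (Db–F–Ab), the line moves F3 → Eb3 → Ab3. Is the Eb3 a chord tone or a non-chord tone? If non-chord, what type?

Non-chord tone — an escape tone.

The harmony at that moment is Db major triad (Db, F, Ab); Eb3 is not a chord tone.
It is approached by step down from F3 and left by leap up to Ab3.
Step in, leap out — an escape tone.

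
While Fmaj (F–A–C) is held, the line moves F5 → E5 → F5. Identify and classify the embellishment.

The harmony at that moment is F major triad (F, A, C); E5 is not a chord tone.
It is approached by step down from F5 and left by step up to F5.
Step away and step back to the same note — a neighbor tone (lower neighbor).

E5 is a neighbor tone.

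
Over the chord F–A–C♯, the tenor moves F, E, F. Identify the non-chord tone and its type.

E is a neighbor tone.

The harmony at that moment is F augmented triad (F, A, C♯); E is not a chord tone.
It is approached by step down from F and left by step up to F.
Step away and step back to the same note — a neighbor tone (lower neighbor).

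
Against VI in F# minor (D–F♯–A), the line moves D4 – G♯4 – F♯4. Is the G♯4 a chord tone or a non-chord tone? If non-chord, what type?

Non-chord tone — an appoggiatura.

The harmony at that moment is D major triad (D, F♯, A); G♯4 is not a chord tone.
It is approached by leap up from D4 and left by step down to F♯4.
Leap in, step out — an appoggiatura.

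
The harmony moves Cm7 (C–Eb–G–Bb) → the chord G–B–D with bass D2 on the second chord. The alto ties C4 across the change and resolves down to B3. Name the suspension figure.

At the second chord the bass is D2. The suspended C4 lies a seventh above the bass; after resolving down by step to B3, the interval above the bass becomes a sixth.
Suspension figures are named by those two intervals: 7–6.

7–6 suspension.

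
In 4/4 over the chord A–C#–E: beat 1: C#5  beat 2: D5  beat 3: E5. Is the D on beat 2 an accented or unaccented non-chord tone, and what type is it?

Unaccented passing tone.

The harmony at that moment is A major triad (A, C#, E); D5 is not a chord tone.
It is approached by step up from C#5 and left by step up to E5.
Step in, step out in the same direction — a passing tone.
It falls on a weak beat, so it is unaccented.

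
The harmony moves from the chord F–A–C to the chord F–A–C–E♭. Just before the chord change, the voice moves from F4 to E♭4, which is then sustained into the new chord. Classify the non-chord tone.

E♭4 is an anticipation.

The harmony at that moment is F major triad (F, A, C); E♭4 is not a chord tone.
It is approached by step down from F4 and then sustained as the same pitch into the next harmony.
Arriving early and becoming a chord tone when the harmony changes — an anticipation.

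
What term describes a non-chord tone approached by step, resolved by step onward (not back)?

Passing tone.

Approach: by step. Departure: by step, continuing in the same direction.
Stepwise on both sides with no change of direction means the note fills in the space between two different chord tones — a passing tone. (Had it turned back to its starting note it would be a neighbor tone instead.)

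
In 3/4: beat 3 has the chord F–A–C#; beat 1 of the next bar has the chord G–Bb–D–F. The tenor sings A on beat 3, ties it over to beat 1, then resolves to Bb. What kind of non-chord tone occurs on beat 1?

Retardation.

The harmony at that moment is G minor seventh chord (G, Bb, D, F); A is not a chord tone.
It is held over (the same pitch as the preceding A) and left by step up to Bb.
Held over from the previous chord and resolving up by step — a retardation.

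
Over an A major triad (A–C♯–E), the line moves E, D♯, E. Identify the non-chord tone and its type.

D♯ is a neighbor tone.

The harmony at that moment is A major triad (A, C♯, E); D♯ is not a chord tone.
It is approached by step down from E and left by step up to E.
Step away and step back to the same note — a neighbor tone (lower neighbor).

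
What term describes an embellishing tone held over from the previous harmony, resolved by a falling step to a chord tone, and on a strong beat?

Suspension.

Approach: by preparation — the pitch is first a chord tone, then held (tied or repeated) while the harmony changes under it. Departure: down by step. Metric position: strong.
A prepared dissonance that resolves downward by step — a suspension. (The same figure resolving upward would be a retardation.)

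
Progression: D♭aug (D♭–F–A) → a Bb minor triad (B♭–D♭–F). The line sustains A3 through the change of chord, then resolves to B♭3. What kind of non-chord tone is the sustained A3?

A3 is a retardation.

The harmony at that moment is B♭ minor triad (B♭, D♭, F); A3 is not a chord tone.
It is held over (the same pitch as the preceding A3) and left by step up to B♭3.
Held over from the previous chord and resolving up by step — a retardation.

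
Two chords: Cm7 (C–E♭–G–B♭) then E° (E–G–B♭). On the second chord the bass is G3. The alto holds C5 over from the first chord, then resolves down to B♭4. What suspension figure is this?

4–3 suspension.

At the second chord the bass is G3. The suspended C5 lies a fourth above the bass; after resolving down by step to B♭4, the interval above the bass becomes a third.
Suspension figures are named by those two intervals: 4–3.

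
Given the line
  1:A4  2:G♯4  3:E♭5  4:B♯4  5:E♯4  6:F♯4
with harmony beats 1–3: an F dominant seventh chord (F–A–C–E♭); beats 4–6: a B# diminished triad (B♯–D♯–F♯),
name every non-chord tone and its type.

G♯4 (beat 2) — escape tone; E♯4 (beat 5) — appoggiatura.

The harmony at that moment is F dominant seventh chord (F, A, C, E♭); G♯4 is not a chord tone.
It is approached by step down from A4 and left by leap up to E♭5.
Step in, leap out — an escape tone.
The harmony at that moment is B♯ diminished triad (B♯, D♯, F♯); E♯4 is not a chord tone.
It is approached by leap down from B♯4 and left by step up to F♯4.
Leap in, step out — an appoggiatura.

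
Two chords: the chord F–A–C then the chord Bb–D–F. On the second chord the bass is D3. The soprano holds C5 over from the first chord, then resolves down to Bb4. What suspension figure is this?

7–6 suspension.

At the second chord the bass is D3. The suspended C5 lies a seventh above the bass; after resolving down by step to Bb4, the interval above the bass becomes a sixth.
Suspension figures are named by those two intervals: 7–6.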